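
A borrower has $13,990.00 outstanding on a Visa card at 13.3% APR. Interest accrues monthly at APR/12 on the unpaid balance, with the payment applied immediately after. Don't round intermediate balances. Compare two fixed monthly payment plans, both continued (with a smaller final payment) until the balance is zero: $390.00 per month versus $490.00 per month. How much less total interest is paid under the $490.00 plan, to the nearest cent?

Monthly rate r = 13.3%/12 = 1.10833% = 0.0110833.
At $390.00/mo: n = ⌈−ln(1 − rB₀/P)/ln(1+r)⌉ = 46 payments (last $381.91); total interest = total paid − $13,990.00 = $3,941.91.
At $490.00/mo: 35 payments (last $253.23); total interest $2,923.23.
Interest saved = $3,941.91 − $2,923.23 = $1,018.68.

$1,018.68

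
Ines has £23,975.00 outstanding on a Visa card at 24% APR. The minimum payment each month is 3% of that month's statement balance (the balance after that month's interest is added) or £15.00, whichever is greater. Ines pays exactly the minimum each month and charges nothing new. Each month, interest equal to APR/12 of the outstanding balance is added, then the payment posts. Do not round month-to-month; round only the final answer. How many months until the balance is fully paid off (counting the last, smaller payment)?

419 months

Monthly rate r = 24%/12 = 2% = 0.02.
While 3% of the post-interest balance exceeds £15.00, each month B ← (B·(1+r))·(1 − 0.03), i.e. B shrinks by the factor (1+r)·0.97 = 0.9894.
This holds for months 1–366. Entering month 367 the balance is £485.15; 3% of the post-interest balance is now below £15.00, so the flat £15.00 minimum applies from here.
From month 367 a fixed £15.00 at rate r clears £485.15 in 53 more payments. Total: 366 + 53 = 419 months.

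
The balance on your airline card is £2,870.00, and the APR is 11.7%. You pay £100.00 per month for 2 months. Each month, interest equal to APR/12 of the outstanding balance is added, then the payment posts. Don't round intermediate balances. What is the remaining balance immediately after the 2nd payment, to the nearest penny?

Monthly rate r = 11.7%/12 = 0.975% = 0.00975.
Each month: B ← B·(1+r) − £100.00.
Month 1: interest £27.98; balance after payment £2,797.98.
Month 2: interest £27.28; balance after payment £2,725.26.

£2,725.26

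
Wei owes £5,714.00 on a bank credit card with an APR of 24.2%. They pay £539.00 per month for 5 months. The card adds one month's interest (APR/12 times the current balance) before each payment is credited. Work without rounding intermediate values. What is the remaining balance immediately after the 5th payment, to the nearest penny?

Monthly rate r = 24.2%/12 = 2.01667% = 0.0201667.
Each month: B ← B·(1+r) − £539.00.
Month 1: interest £115.23; balance after payment £5,290.23.
Month 2: interest £106.69; balance after payment £4,857.92.
Month 3: interest £97.97; balance after payment £4,416.89.
Month 4: interest £89.07; balance after payment £3,966.96.
Month 5: interest £80.00; balance after payment £3,507.96.

£3,507.96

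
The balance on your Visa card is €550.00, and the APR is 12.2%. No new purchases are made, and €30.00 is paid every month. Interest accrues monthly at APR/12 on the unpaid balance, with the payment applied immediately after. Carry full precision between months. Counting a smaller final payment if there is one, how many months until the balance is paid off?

21 payments

Monthly rate r = 12.2%/12 = 1.01667% = 0.0101667.
Recurrence: B ← B·(1+r) − €30.00.
Month 1: interest €5.59; balance after payment €525.59.
Month 2: interest €5.34; balance after payment €500.94.
Closed form: n = −ln(1 − rB₀/P)/ln(1+r) = −ln(0.81361)/ln(1.01017) ≈ 20.392, so the balance reaches zero during payment 21.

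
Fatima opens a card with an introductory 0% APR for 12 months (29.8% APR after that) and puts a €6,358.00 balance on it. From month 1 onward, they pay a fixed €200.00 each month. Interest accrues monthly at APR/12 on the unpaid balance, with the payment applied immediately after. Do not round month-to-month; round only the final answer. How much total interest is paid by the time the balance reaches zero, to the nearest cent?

€1,555.81

Promo months 1–12 at r₀ = 0%/12 = 0; months 13+ at r₁ = 29.8%/12 = 0.0248333.
After month 12 (no interest yet): B = €6,358.00 − 12·€200.00 = €3,958.00.
Then at r₁ with €200.00/mo: n₂ = −ln(1 − r₁·B/P)/ln(1+r₁) ≈ 27.57 → 28 more payments.
Total paid = 39·€200.00 + €113.81 = €7,913.81; interest = €7,913.81 − €6,358.00 = €1,555.81.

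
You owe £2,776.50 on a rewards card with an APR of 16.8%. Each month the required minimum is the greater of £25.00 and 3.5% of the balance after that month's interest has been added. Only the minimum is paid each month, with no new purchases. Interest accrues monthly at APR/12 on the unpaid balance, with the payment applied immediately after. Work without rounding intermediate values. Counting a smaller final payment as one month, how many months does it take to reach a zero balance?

Monthly rate r = 16.8%/12 = 1.4% = 0.014.
While 3.5% of the post-interest balance exceeds £25.00, each month B ← (B·(1+r))·(1 − 0.035), i.e. B shrinks by the factor (1+r)·0.965 = 0.97851.
This holds for months 1–64. Entering month 65 the balance is £691.31; 3.5% of the post-interest balance is now below £25.00, so the flat £25.00 minimum applies from here.
From month 65 a fixed £25.00 at rate r clears £691.31 in 36 more payments. Total: 64 + 36 = 100 months.

100 months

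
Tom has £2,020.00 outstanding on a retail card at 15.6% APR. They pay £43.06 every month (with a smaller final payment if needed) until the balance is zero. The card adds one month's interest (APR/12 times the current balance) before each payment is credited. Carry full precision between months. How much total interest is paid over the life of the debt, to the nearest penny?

Monthly rate r = 15.6%/12 = 1.3% = 0.013.
Payoff takes n = ⌈−ln(1 − rB₀/P)/ln(1+r)⌉ = ⌈72.871⌉ = 73 payments; the last is £37.53.
Total paid = 72·£43.06 + £37.53 = £3,137.85.
Total interest = total paid − principal = £3,137.85 − £2,020.00 = £1,117.85.

£1,117.85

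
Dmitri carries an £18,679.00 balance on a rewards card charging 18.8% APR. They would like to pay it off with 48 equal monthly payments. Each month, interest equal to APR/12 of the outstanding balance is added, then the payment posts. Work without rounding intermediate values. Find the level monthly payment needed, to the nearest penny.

£556.53

Monthly rate r = 18.8%/12 = 1.56667% = 0.0156667.
Level-payment amortization: P = B₀·r / (1 − (1+r)^(−n)) = 18679.00·0.0156667 / (1 − 1.01567^(−48)).
Denominator 1 − (1+r)^(−48) = 0.525820883.
P = 292.638 / 0.525820883 ≈ 556.53.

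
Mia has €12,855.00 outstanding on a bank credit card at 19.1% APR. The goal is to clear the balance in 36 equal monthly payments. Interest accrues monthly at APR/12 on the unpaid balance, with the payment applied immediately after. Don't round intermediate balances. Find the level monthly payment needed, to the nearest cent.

Monthly rate r = 19.1%/12 = 1.59167% = 0.0159167.
Level-payment amortization: P = B₀·r / (1 − (1+r)^(−n)) = 12855.00·0.0159167 / (1 − 1.01592^(−36)).
Denominator 1 − (1+r)^(−36) = 0.433618666.
P = 204.609 / 0.433618666 ≈ 471.86.

€471.86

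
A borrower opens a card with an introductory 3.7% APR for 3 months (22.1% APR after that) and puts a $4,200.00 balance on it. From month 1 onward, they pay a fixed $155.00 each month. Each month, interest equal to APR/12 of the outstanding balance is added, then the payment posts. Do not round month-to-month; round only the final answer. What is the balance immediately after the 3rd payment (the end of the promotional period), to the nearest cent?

$3,772.53

Promo months 1–3 at r₀ = 3.7%/12 = 0.00308333; months 4+ at r₁ = 22.1%/12 = 0.0184167.
After month 3: iterate B ← B·(1+r₀) − $155.00 for 3 months → $3,772.53.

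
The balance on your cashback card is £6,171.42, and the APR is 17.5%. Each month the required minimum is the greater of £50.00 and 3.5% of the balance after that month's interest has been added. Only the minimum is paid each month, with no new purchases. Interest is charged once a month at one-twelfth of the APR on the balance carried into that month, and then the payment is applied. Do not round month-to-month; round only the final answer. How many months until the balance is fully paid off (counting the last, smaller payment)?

107 months

Monthly rate r = 17.5%/12 = 1.45833% = 0.0145833.
While 3.5% of the post-interest balance exceeds £50.00, each month B ← (B·(1+r))·(1 − 0.035), i.e. B shrinks by the factor (1+r)·0.965 = 0.97907.
This holds for months 1–70. Entering month 71 the balance is £1,404.23; 3.5% of the post-interest balance is now below £50.00, so the flat £50.00 minimum applies from here.
From month 71 a fixed £50.00 at rate r clears £1,404.23 in 37 more payments. Total: 70 + 37 = 107 months.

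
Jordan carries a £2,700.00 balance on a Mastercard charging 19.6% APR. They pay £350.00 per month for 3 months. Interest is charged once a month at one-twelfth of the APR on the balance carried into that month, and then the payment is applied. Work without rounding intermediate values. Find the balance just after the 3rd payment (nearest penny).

£1,767.23

Monthly rate r = 19.6%/12 = 1.63333% = 0.0163333.
Each month: B ← B·(1+r) − £350.00.
Month 1: interest £44.10; balance after payment £2,394.10.
Month 2: interest £39.10; balance after payment £2,083.20.
Month 3: interest £34.03; balance after payment £1,767.23.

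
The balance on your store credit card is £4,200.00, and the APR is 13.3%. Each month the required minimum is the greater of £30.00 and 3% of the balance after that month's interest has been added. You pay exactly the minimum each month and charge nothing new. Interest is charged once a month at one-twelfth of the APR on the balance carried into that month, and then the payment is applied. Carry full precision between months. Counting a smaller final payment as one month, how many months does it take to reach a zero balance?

Monthly rate r = 13.3%/12 = 1.10833% = 0.0110833.
While 3% of the post-interest balance exceeds £30.00, each month B ← (B·(1+r))·(1 − 0.03), i.e. B shrinks by the factor (1+r)·0.97 = 0.98075.
This holds for months 1–75. Entering month 76 the balance is £977.58; 3% of the post-interest balance is now below £30.00, so the flat £30.00 minimum applies from here.
From month 76 a fixed £30.00 at rate r clears £977.58 in 41 more payments. Total: 75 + 41 = 116 months.

116 months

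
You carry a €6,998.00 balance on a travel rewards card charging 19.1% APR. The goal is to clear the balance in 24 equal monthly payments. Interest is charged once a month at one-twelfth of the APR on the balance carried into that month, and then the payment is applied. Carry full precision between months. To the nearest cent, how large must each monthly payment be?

Monthly rate r = 19.1%/12 = 1.59167% = 0.0159167.
Level-payment amortization: P = B₀·r / (1 − (1+r)^(−n)) = 6998.00·0.0159167 / (1 − 1.01592^(−24)).
Denominator 1 − (1+r)^(−24) = 0.315448771.
P = 111.385 / 0.315448771 ≈ 353.10.

€353.10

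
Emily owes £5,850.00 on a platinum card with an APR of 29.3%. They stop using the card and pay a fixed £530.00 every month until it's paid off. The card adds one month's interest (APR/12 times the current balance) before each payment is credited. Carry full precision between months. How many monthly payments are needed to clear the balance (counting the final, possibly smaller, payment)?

14 months

Monthly rate r = 29.3%/12 = 2.44167% = 0.0244167.
Recurrence: B ← B·(1+r) − £530.00.
Month 1: interest £142.84; balance after payment £5,462.84.
Month 2: interest £133.38; balance after payment £5,066.22.
Closed form: n = −ln(1 − rB₀/P)/ln(1+r) = −ln(0.7305)/ln(1.02442) ≈ 13.018, so the balance reaches zero during payment 14.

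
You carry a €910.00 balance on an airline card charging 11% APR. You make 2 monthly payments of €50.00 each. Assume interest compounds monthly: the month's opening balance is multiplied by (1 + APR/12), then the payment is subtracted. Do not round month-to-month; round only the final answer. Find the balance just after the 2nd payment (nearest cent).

Monthly rate r = 11%/12 = 0.916667% = 0.00916667.
Each month: B ← B·(1+r) − €50.00.
Month 1: interest €8.34; balance after payment €868.34.
Month 2: interest €7.96; balance after payment €826.30.

€826.30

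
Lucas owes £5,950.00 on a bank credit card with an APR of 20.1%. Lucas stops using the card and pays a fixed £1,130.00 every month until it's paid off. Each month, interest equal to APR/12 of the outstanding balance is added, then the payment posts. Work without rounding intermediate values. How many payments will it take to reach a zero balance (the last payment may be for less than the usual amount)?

Monthly rate r = 20.1%/12 = 1.675% = 0.01675.
Recurrence: B ← B·(1+r) − £1,130.00.
Month 1: interest £99.66; balance after payment £4,919.66.
Month 2: interest £82.40; balance after payment £3,872.07.
Month 3: interest £64.86; balance after payment £2,806.92.
Month 4: interest £47.02; balance after payment £1,723.94.
Month 5: interest £28.88; balance after payment £622.82.
Month 6: interest £10.43; balance after payment £0.00.

6 payments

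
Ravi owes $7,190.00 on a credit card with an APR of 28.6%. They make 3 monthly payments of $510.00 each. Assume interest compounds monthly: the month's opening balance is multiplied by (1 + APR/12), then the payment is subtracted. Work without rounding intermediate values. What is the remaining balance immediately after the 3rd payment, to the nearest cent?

$6,149.68

Monthly rate r = 28.6%/12 = 2.38333% = 0.0238333.
Each month: B ← B·(1+r) − $510.00.
Month 1: interest $171.36; balance after payment $6,851.36.
Month 2: interest $163.29; balance after payment $6,504.65.
Month 3: interest $155.03; balance after payment $6,149.68.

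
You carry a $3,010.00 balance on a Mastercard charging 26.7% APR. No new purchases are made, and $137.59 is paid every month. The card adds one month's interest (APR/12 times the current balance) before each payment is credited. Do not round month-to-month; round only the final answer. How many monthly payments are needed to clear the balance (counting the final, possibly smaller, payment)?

31 payments

Monthly rate r = 26.7%/12 = 2.225% = 0.02225.
Recurrence: B ← B·(1+r) − $137.59.
Month 1: interest $66.97; balance after payment $2,939.38.
Month 2: interest $65.40; balance after payment $2,867.19.
Closed form: n = −ln(1 − rB₀/P)/ln(1+r) = −ln(0.51325)/ln(1.02225) ≈ 30.310, so the balance reaches zero during payment 31.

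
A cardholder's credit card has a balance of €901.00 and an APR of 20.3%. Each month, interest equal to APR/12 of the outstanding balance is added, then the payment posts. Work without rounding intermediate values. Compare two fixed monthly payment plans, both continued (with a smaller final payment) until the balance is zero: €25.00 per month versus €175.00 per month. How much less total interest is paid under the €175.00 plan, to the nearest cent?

€451.07

Monthly rate r = 20.3%/12 = 1.69167% = 0.0169167.
At €25.00/mo: n = ⌈−ln(1 − rB₀/P)/ln(1+r)⌉ = 57 payments (last €2.06); total interest = total paid − €901.00 = €501.06.
At €175.00/mo: 6 payments (last €75.99); total interest €49.99.
Interest saved = €501.06 − €49.99 = €451.07.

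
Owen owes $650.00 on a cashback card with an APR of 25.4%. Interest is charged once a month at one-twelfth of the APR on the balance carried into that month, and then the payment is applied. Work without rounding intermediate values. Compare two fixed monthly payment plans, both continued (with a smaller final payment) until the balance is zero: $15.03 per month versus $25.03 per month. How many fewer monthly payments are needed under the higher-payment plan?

Monthly rate r = 25.4%/12 = 2.11667% = 0.0211667.
At $15.03/mo: n = ⌈−ln(1 − rB₀/P)/ln(1+r)⌉ = 118 payments (last $13.69); total interest = total paid − $650.00 = $1,122.20.
At $25.03/mo: 39 payments (last $2.22); total interest $303.36.
Payments saved = 118 − 39 = 79.

79 fewer payments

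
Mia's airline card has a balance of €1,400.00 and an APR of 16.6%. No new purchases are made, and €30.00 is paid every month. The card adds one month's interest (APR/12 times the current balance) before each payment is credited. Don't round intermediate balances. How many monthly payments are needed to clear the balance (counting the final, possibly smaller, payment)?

76 months

Monthly rate r = 16.6%/12 = 1.38333% = 0.0138333.
Recurrence: B ← B·(1+r) − €30.00.
Month 1: interest €19.37; balance after payment €1,389.37.
Month 2: interest €19.22; balance after payment €1,378.59.
Closed form: n = −ln(1 − rB₀/P)/ln(1+r) = −ln(0.35444)/ln(1.01383) ≈ 75.496, so the balance reaches zero during payment 76.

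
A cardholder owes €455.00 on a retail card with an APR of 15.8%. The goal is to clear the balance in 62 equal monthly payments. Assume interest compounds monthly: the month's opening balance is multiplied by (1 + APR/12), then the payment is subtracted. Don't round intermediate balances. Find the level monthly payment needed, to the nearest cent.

Monthly rate r = 15.8%/12 = 1.31667% = 0.0131667.
Level-payment amortization: P = B₀·r / (1 − (1+r)^(−n)) = 455.00·0.0131667 / (1 − 1.01317^(−62)).
Denominator 1 − (1+r)^(−62) = 0.55558917.
P = 5.99083 / 0.55558917 ≈ 10.78.

€10.78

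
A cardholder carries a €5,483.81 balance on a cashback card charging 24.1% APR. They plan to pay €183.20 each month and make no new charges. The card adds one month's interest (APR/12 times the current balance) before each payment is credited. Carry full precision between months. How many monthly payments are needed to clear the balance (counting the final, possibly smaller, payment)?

47 payments

Monthly rate r = 24.1%/12 = 2.00833% = 0.0200833.
Recurrence: B ← B·(1+r) − €183.20.
Month 1: interest €110.13; balance after payment €5,410.74.
Month 2: interest €108.67; balance after payment €5,336.21.
Closed form: n = −ln(1 − rB₀/P)/ln(1+r) = −ln(0.39884)/ln(1.02008) ≈ 46.228, so the balance reaches zero during payment 47.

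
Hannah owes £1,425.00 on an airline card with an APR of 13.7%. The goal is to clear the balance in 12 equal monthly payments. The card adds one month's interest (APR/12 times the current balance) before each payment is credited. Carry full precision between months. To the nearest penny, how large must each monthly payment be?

Monthly rate r = 13.7%/12 = 1.14167% = 0.0114167.
Level-payment amortization: P = B₀·r / (1 − (1+r)^(−n)) = 1425.00·0.0114167 / (1 − 1.01142^(−12)).
Denominator 1 − (1+r)^(−12) = 0.12735274.
P = 16.2687 / 0.12735274 ≈ 127.75.

£127.75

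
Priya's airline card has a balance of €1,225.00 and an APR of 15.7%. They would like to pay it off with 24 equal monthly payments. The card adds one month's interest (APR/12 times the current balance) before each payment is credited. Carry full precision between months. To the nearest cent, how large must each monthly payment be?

€59.80

Monthly rate r = 15.7%/12 = 1.30833% = 0.0130833.
Level-payment amortization: P = B₀·r / (1 − (1+r)^(−n)) = 1225.00·0.0130833 / (1 − 1.01308^(−24)).
Denominator 1 − (1+r)^(−24) = 0.26799187.
P = 16.0271 / 0.26799187 ≈ 59.80.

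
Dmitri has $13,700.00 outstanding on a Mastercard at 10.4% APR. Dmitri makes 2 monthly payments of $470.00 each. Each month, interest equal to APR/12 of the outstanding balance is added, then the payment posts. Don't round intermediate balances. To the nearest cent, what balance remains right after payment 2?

Monthly rate r = 10.4%/12 = 0.866667% = 0.00866667.
Each month: B ← B·(1+r) − $470.00.
Month 1: interest $118.73; balance after payment $13,348.73.
Month 2: interest $115.69; balance after payment $12,994.42.

$12,994.42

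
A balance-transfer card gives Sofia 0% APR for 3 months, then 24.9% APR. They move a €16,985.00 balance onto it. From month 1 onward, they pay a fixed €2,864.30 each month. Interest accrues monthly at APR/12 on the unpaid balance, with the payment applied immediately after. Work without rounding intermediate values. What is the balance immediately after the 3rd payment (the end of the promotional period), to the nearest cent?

€8,392.10

Promo months 1–3 at r₀ = 0%/12 = 0; months 4+ at r₁ = 24.9%/12 = 0.02075.
After month 3 (no interest yet): B = €16,985.00 − 3·€2,864.30 = €8,392.10.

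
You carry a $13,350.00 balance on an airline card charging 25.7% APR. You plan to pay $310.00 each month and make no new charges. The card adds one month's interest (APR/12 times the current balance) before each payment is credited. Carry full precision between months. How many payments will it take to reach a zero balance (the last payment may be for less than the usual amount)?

121 payments

Monthly rate r = 25.7%/12 = 2.14167% = 0.0214167.
Recurrence: B ← B·(1+r) − $310.00.
Month 1: interest $285.91; balance after payment $13,325.91.
Month 2: interest $285.40; balance after payment $13,301.31.
Closed form: n = −ln(1 − rB₀/P)/ln(1+r) = −ln(0.077702)/ln(1.02142) ≈ 120.567, so the balance reaches zero during payment 121.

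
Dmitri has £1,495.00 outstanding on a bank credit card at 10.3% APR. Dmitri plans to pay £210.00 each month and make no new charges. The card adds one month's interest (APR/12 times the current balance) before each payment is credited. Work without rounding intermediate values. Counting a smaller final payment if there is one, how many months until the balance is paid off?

8 payments

Monthly rate r = 10.3%/12 = 0.858333% = 0.00858333.
Recurrence: B ← B·(1+r) − £210.00.
Month 1: interest £12.83; balance after payment £1,297.83.
Month 2: interest £11.14; balance after payment £1,098.97.
Closed form: n = −ln(1 − rB₀/P)/ln(1+r) = −ln(0.93889)/ln(1.00858) ≈ 7.377, so the balance reaches zero during payment 8.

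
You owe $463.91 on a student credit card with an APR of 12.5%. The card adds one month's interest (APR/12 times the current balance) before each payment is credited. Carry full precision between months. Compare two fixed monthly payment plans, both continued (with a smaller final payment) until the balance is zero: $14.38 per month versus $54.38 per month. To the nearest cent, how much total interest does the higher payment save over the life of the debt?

$79.97

Monthly rate r = 12.5%/12 = 1.04167% = 0.0104167.
At $14.38/mo: n = ⌈−ln(1 − rB₀/P)/ln(1+r)⌉ = 40 payments (last $7.51); total interest = total paid − $463.91 = $104.42.
At $54.38/mo: 9 payments (last $53.32); total interest $24.45.
Interest saved = $104.42 − $24.45 = $79.97.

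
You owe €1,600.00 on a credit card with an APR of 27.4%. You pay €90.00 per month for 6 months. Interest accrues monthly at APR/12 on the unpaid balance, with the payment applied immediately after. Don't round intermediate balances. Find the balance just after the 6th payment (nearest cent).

€1,260.32

Monthly rate r = 27.4%/12 = 2.28333% = 0.0228333.
Each month: B ← B·(1+r) − €90.00.
Month 1: interest €36.53; balance after payment €1,546.53.
Month 2: interest €35.31; balance after payment €1,491.85.
Month 3: interest €34.06; balance after payment €1,435.91.
Month 4: interest €32.79; balance after payment €1,378.70.
Month 5: interest €31.48; balance after payment €1,320.18.
Month 6: interest €30.14; balance after payment €1,260.32.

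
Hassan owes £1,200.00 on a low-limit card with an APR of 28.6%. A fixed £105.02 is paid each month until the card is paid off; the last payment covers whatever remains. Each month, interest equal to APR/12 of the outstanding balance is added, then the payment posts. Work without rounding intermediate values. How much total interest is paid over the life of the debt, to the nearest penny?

Monthly rate r = 28.6%/12 = 2.38333% = 0.0238333.
Payoff takes n = ⌈−ln(1 − rB₀/P)/ln(1+r)⌉ = ⌈13.497⌉ = 14 payments; the last is £52.51.
Total paid = 13·£105.02 + £52.51 = £1,417.77.
Total interest = total paid − principal = £1,417.77 − £1,200.00 = £217.77.

£217.77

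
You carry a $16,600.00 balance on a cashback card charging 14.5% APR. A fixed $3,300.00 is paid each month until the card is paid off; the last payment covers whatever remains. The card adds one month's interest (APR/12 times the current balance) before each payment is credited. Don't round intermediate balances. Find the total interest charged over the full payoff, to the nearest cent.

Monthly rate r = 14.5%/12 = 1.20833% = 0.0120833.
Payoff takes n = ⌈−ln(1 − rB₀/P)/ln(1+r)⌉ = ⌈5.221⌉ = 6 payments; the last is $732.60.
Total paid = 5·$3,300.00 + $732.60 = $17,232.60.
Total interest = total paid − principal = $17,232.60 − $16,600.00 = $632.60.

$632.60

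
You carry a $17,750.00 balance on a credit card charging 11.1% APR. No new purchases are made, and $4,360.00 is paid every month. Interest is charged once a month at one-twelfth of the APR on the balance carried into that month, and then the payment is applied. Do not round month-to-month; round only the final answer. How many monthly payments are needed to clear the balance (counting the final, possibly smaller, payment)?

Monthly rate r = 11.1%/12 = 0.925% = 0.00925.
Recurrence: B ← B·(1+r) − $4,360.00.
Month 1: interest $164.19; balance after payment $13,554.19.
Month 2: interest $125.38; balance after payment $9,319.56.
Month 3: interest $86.21; balance after payment $5,045.77.
Month 4: interest $46.67; balance after payment $732.44.
Month 5: interest $6.78; balance after payment $0.00.

5 months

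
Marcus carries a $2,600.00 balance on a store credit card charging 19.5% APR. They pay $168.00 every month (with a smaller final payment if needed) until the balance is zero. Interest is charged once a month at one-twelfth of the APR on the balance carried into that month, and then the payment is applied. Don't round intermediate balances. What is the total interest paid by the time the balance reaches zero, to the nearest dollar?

Monthly rate r = 19.5%/12 = 1.625% = 0.01625.
Payoff takes n = ⌈−ln(1 − rB₀/P)/ln(1+r)⌉ = ⌈17.970⌉ = 18 payments; the last is $163.03.
Total paid = 17·$168.00 + $163.03 = $3,019.03.
Total interest = total paid − principal = $3,019.03 − $2,600.00 = $419.03.

$419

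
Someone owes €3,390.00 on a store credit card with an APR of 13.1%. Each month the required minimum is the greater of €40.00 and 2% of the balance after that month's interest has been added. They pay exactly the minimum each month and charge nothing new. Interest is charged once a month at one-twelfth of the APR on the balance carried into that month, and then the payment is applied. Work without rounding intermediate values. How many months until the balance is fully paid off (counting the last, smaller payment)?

Monthly rate r = 13.1%/12 = 1.09167% = 0.0109167.
While 2% of the post-interest balance exceeds €40.00, each month B ← (B·(1+r))·(1 − 0.02), i.e. B shrinks by the factor (1+r)·0.98 = 0.9907.
This holds for months 1–58. Entering month 59 the balance is €1,971.53; 2% of the post-interest balance is now below €40.00, so the flat €40.00 minimum applies from here.
From month 59 a fixed €40.00 at rate r clears €1,971.53 in 72 more payments. Total: 58 + 72 = 130 months.

130 months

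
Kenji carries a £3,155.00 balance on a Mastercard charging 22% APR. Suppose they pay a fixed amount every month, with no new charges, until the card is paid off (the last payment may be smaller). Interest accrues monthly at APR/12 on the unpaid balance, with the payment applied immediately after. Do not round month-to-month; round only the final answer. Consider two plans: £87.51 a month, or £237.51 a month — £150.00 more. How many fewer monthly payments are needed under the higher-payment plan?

Monthly rate r = 22%/12 = 1.83333% = 0.0183333.
At £87.51/mo: n = ⌈−ln(1 − rB₀/P)/ln(1+r)⌉ = 60 payments (last £47.41); total interest = total paid − £3,155.00 = £2,055.50.
At £237.51/mo: 16 payments (last £86.62); total interest £494.27.
Payments saved = 60 − 16 = 44.

44 fewer payments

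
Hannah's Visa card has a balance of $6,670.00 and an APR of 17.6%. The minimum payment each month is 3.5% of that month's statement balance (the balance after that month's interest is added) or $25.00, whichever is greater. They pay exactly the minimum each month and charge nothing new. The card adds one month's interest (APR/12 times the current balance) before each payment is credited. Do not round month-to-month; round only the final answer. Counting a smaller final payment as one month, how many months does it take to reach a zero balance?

144 months

Monthly rate r = 17.6%/12 = 1.46667% = 0.0146667.
While 3.5% of the post-interest balance exceeds $25.00, each month B ← (B·(1+r))·(1 − 0.035), i.e. B shrinks by the factor (1+r)·0.965 = 0.97915.
This holds for months 1–107. Entering month 108 the balance is $700.09; 3.5% of the post-interest balance is now below $25.00, so the flat $25.00 minimum applies from here.
From month 108 a fixed $25.00 at rate r clears $700.09 in 37 more payments. Total: 107 + 37 = 144 months.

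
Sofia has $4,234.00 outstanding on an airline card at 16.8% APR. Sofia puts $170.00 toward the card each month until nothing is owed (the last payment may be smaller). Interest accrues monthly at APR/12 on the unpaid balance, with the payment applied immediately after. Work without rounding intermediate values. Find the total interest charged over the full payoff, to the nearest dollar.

$1,009

Monthly rate r = 16.8%/12 = 1.4% = 0.014.
Payoff takes n = ⌈−ln(1 − rB₀/P)/ln(1+r)⌉ = ⌈30.839⌉ = 31 payments; the last is $142.86.
Total paid = 30·$170.00 + $142.86 = $5,242.86.
Total interest = total paid − principal = $5,242.86 − $4,234.00 = $1,008.86.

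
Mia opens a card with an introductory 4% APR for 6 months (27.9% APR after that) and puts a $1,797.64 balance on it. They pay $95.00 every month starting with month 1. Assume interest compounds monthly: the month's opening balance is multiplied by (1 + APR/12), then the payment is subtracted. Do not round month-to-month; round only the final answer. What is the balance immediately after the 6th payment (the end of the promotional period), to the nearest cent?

$1,259.12

Promo months 1–6 at r₀ = 4%/12 = 0.00333333; months 7+ at r₁ = 27.9%/12 = 0.02325.
After month 6: iterate B ← B·(1+r₀) − $95.00 for 6 months → $1,259.12.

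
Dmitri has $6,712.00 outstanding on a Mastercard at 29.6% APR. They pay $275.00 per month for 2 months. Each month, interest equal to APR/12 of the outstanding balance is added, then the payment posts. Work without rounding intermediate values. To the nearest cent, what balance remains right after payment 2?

$6,490.43

Monthly rate r = 29.6%/12 = 2.46667% = 0.0246667.
Each month: B ← B·(1+r) − $275.00.
Month 1: interest $165.56; balance after payment $6,602.56.
Month 2: interest $162.86; balance after payment $6,490.43.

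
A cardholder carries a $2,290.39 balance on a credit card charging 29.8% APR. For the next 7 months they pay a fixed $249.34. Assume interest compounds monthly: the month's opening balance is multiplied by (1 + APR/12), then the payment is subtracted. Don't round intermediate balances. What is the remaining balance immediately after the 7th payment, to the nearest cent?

Monthly rate r = 29.8%/12 = 2.48333% = 0.0248333.
Each month: B ← B·(1+r) − $249.34.
Month 1: interest $56.88; balance after payment $2,097.93.
Month 2: interest $52.10; balance after payment $1,900.69.
Month 3: interest $47.20; balance after payment $1,698.55.
Month 4: interest $42.18; balance after payment $1,491.39.
Month 5: interest $37.04; balance after payment $1,279.08.
Month 6: interest $31.76; balance after payment $1,061.51.
Month 7: interest $26.36; balance after payment $838.53.

$838.53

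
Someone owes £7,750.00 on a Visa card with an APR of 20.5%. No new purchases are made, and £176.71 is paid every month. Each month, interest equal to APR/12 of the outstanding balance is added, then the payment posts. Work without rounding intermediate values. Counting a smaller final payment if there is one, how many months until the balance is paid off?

Monthly rate r = 20.5%/12 = 1.70833% = 0.0170833.
Recurrence: B ← B·(1+r) − £176.71.
Month 1: interest £132.40; balance after payment £7,705.69.
Month 2: interest £131.64; balance after payment £7,660.61.
Closed form: n = −ln(1 − rB₀/P)/ln(1+r) = −ln(0.25077)/ln(1.01708) ≈ 81.658, so the balance reaches zero during payment 82.

82 payments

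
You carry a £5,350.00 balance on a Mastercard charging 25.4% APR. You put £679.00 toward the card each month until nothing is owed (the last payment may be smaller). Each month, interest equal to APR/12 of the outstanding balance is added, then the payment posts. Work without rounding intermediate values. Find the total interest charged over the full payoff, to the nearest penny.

Monthly rate r = 25.4%/12 = 2.11667% = 0.0211667.
Payoff takes n = ⌈−ln(1 − rB₀/P)/ln(1+r)⌉ = ⌈8.711⌉ = 9 payments; the last is £484.08.
Total paid = 8·£679.00 + £484.08 = £5,916.08.
Total interest = total paid − principal = £5,916.08 − £5,350.00 = £566.08.

£566.08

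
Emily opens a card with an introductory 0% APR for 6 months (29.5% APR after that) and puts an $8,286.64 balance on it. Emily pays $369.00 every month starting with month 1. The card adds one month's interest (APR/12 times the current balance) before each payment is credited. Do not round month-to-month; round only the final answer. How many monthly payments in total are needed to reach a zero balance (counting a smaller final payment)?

28 months

Promo months 1–6 at r₀ = 0%/12 = 0; months 7+ at r₁ = 29.5%/12 = 0.0245833.
After month 6 (no interest yet): B = $8,286.64 − 6·$369.00 = $6,072.64.
Then at r₁ with $369.00/mo: n₂ = −ln(1 − r₁·B/P)/ln(1+r₁) ≈ 21.35 → 22 more payments.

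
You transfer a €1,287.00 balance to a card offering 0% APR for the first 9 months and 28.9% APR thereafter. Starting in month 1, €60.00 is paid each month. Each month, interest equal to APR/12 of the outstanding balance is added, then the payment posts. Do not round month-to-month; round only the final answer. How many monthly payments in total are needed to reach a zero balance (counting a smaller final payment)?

24 months

Promo months 1–9 at r₀ = 0%/12 = 0; months 10+ at r₁ = 28.9%/12 = 0.0240833.
After month 9 (no interest yet): B = €1,287.00 − 9·€60.00 = €747.00.
Then at r₁ with €60.00/mo: n₂ = −ln(1 − r₁·B/P)/ln(1+r₁) ≈ 14.98 → 15 more payments.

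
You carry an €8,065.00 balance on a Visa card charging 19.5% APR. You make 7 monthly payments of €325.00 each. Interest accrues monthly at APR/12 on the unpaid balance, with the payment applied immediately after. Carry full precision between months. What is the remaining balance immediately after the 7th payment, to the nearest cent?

€6,639.39

Monthly rate r = 19.5%/12 = 1.625% = 0.01625.
Each month: B ← B·(1+r) − €325.00.
Month 1: interest €131.06; balance after payment €7,871.06.
Month 2: interest €127.90; balance after payment €7,673.96.
Month 3: interest €124.70; balance after payment €7,473.66.
Month 4: interest €121.45; balance after payment €7,270.11.
Month 5: interest €118.14; balance after payment €7,063.25.
Month 6: interest €114.78; balance after payment €6,853.03.
Month 7: interest €111.36; balance after payment €6,639.39.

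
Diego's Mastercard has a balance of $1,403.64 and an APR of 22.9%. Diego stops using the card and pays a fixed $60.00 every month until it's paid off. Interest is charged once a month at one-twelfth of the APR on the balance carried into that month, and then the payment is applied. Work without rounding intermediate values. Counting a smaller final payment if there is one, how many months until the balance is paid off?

Monthly rate r = 22.9%/12 = 1.90833% = 0.0190833.
Recurrence: B ← B·(1+r) − $60.00.
Month 1: interest $26.79; balance after payment $1,370.43.
Month 2: interest $26.15; balance after payment $1,336.58.
Closed form: n = −ln(1 − rB₀/P)/ln(1+r) = −ln(0.55356)/ln(1.01908) ≈ 31.284, so the balance reaches zero during payment 32.

32 months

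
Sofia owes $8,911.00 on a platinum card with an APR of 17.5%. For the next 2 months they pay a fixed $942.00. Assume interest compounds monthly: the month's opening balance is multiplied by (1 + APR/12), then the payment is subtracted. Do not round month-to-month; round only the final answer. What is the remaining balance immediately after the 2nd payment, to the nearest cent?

$7,275.06

Monthly rate r = 17.5%/12 = 1.45833% = 0.0145833.
Each month: B ← B·(1+r) − $942.00.
Month 1: interest $129.95; balance after payment $8,098.95.
Month 2: interest $118.11; balance after payment $7,275.06.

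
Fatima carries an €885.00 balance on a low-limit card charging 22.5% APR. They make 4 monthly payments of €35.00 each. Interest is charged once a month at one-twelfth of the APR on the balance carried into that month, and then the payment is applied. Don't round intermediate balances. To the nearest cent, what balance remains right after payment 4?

€809.28

Monthly rate r = 22.5%/12 = 1.875% = 0.01875.
Each month: B ← B·(1+r) − €35.00.
Month 1: interest €16.59; balance after payment €866.59.
Month 2: interest €16.25; balance after payment €847.84.
Month 3: interest €15.90; balance after payment €828.74.
Month 4: interest €15.54; balance after payment €809.28.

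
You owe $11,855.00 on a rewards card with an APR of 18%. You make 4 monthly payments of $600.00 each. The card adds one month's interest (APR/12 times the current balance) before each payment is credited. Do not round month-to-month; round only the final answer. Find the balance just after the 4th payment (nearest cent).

Monthly rate r = 18%/12 = 1.5% = 0.015.
Each month: B ← B·(1+r) − $600.00.
Month 1: interest $177.82; balance after payment $11,432.83.
Month 2: interest $171.49; balance after payment $11,004.32.
Month 3: interest $165.06; balance after payment $10,569.38.
Month 4: interest $158.54; balance after payment $10,127.92.

$10,127.92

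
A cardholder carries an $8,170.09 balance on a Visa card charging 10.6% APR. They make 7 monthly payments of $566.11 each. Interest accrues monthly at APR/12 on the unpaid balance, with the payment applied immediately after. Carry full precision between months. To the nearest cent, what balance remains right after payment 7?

Monthly rate r = 10.6%/12 = 0.883333% = 0.00883333.
Each month: B ← B·(1+r) − $566.11.
Month 1: interest $72.17; balance after payment $7,676.15.
Month 2: interest $67.81; balance after payment $7,177.85.
Month 3: interest $63.40; balance after payment $6,675.14.
Month 4: interest $58.96; balance after payment $6,167.99.
Month 5: interest $54.48; balance after payment $5,656.37.
Month 6: interest $49.96; balance after payment $5,140.22.
Month 7: interest $45.41; balance after payment $4,619.52.

$4,619.52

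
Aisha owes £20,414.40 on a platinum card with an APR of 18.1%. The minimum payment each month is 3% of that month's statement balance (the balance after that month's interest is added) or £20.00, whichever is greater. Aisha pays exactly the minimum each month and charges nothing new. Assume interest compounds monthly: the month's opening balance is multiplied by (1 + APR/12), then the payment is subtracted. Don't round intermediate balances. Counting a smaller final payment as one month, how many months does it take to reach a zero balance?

Monthly rate r = 18.1%/12 = 1.50833% = 0.0150833.
While 3% of the post-interest balance exceeds £20.00, each month B ← (B·(1+r))·(1 − 0.03), i.e. B shrinks by the factor (1+r)·0.97 = 0.98463.
This holds for months 1–222. Entering month 223 the balance is £655.60; 3% of the post-interest balance is now below £20.00, so the flat £20.00 minimum applies from here.
From month 223 a fixed £20.00 at rate r clears £655.60 in 46 more payments. Total: 222 + 46 = 268 months.

268 months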